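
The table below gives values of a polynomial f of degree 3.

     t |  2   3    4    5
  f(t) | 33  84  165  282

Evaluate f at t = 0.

-3

Using the Lagrange interpolation formula with nodes 2, 3, 4, 5:
  L_0(t) = (t - 3)(t - 4)(t - 5) / -6
  L_1(t) = (t - 2)(t - 4)(t - 5) / 2
  L_2(t) = (t - 2)(t - 3)(t - 5) / -2
  L_3(t) = (t - 2)(t - 3)(t - 4) / 6
Then f(t) = 33·L_0(t) + 84·L_1(t) + 165·L_2(t) + 282·L_3(t).
Expanding and collecting terms gives f(t) = t³ + 6t² + 2t - 3.
Evaluating at t = 0: f(0) = -3.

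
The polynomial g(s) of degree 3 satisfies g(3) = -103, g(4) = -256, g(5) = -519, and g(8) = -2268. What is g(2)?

Using the Lagrange interpolation formula with nodes 3, 4, 5, 8:
  L_0(s) = (s - 4)(s - 5)(s - 8) / -10
  L_1(s) = (s - 3)(s - 5)(s - 8) / 4
  L_2(s) = (s - 3)(s - 4)(s - 8) / -6
  L_3(s) = (s - 3)(s - 4)(s - 5) / 60
Then g(s) = -103·L_0(s) - 256·L_1(s) - 519·L_2(s) - 2268·L_3(s).
Expanding and collecting terms gives g(s) = -5s^3 + 5s^2 - 3s - 4.
Evaluating at s = 2: g(2) = -30.

-30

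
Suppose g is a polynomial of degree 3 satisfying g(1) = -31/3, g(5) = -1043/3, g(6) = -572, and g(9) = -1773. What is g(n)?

g(n) = -2n^3 - 4n^2 + (5/3)n - 6

Using the Lagrange interpolation formula with nodes 1, 5, 6, 9:
  L_0(n) = (n - 5)(n - 6)(n - 9) / -160
  L_1(n) = (n - 1)(n - 6)(n - 9) / 16
  L_2(n) = (n - 1)(n - 5)(n - 9) / -15
  L_3(n) = (n - 1)(n - 5)(n - 6) / 96
Then g(n) = -31/3·L_0(n) - 1043/3·L_1(n) - 572·L_2(n) - 1773·L_3(n).
Expanding and collecting terms gives g(n) = -2n^3 - 4n^2 + (5/3)n - 6.
Check: g(5) = -1043/3. ✓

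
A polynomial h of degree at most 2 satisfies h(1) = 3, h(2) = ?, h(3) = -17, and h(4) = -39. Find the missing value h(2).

-3

On equispaced nodes a degree-2 polynomial has vanishing third forward difference, so
  - h(1) + 3·h(2) - 3·h(3) + h(4) = 0.
Substituting the known values and solving for h(2):
  3·h(2) = -9
  h(2) = -3.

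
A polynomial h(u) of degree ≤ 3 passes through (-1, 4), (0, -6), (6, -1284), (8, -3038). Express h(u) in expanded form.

h(u) = -6u^3 + u^2 - 3u - 6

Using the Lagrange interpolation formula with nodes -1, 0, 6, 8:
  L_0(u) = u(u - 6)(u - 8) / -63
  L_1(u) = (u + 1)(u - 6)(u - 8) / 48
  L_2(u) = (u + 1)u(u - 8) / -84
  L_3(u) = (u + 1)u(u - 6) / 144
Then h(u) = 4·L_0(u) - 6·L_1(u) - 1284·L_2(u) - 3038·L_3(u).
Expanding and collecting terms gives h(u) = -6u^3 + u^2 - 3u - 6.
Check: h(6) = -1284. ✓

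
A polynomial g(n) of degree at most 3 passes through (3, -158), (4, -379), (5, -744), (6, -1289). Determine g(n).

Write g(n) = an^3 + bn^2 + cn + d. Substituting each data point gives a linear system:
  27a + 9b + 3c + d = -158
  64a + 16b + 4c + d = -379
  125a + 25b + 5c + d = -744
  216a + 36b + 6c + d = -1289
Solving the system yields a = -6, b = 0, c = 1, d = 1.
So g(n) = -6n³ + n + 1.
Check: g(6) = -1289. ✓

g(n) = -6n^3 + n + 1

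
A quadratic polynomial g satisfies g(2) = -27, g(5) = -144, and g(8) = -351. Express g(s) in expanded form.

Write g(s) = as^2 + bs + c. Substituting each data point gives a linear system:
  4a + 2b + c = -27
  25a + 5b + c = -144
  64a + 8b + c = -351
Solving the system yields a = -5, b = -4, c = 1.
So g(s) = -5s^2 - 4s + 1.
Check: g(8) = -351. ✓

g(s) = -5s^2 - 4s + 1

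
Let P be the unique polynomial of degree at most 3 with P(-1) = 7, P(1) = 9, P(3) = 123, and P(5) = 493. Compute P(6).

819

Forward differences of the values at t = -1, 1, 3, 5:
  P  : 7  9  123  493
  Δ  : 2  114  370
  Δ^2: 112  256
  Δ^3: 144
The third differences are constant, confirming degree 3.
Interpolating (Newton forward form) and evaluating at t = 6 gives P(6) = 819.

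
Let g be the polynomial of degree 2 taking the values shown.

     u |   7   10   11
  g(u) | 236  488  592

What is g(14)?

Using the Lagrange interpolation formula with nodes 7, 10, 11:
  L_0(u) = (u - 10)(u - 11) / 12
  L_1(u) = (u - 7)(u - 11) / -3
  L_2(u) = (u - 7)(u - 10) / 4
Then g(u) = 236·L_0(u) + 488·L_1(u) + 592·L_2(u).
Expanding and collecting terms gives g(u) = 5u^2 - u - 2.
Evaluating at u = 14: g(14) = 964.

964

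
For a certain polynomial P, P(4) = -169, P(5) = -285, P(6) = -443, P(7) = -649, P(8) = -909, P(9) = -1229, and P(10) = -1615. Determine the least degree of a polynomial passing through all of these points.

3

Forward differences of the values at n = 4, 5, 6, 7, 8, 9, 10:
  P  : -169  -285  -443  -649  -909  -1229  -1615
  Δ  : -116  -158  -206  -260  -320  -386
  Δ^2: -42  -48  -54  -60  -66
  Δ^3: -6  -6  -6  -6
  Δ^4: 0  0  0
  Δ^5: 0  0
  Δ^6: 0
The third differences are constant (-6) and nonzero, while all higher differences vanish, so the minimal degree is 3.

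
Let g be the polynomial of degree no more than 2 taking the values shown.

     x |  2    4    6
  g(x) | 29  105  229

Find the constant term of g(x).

1

Write g(x) = ax^2 + bx + c. Substituting each data point gives a linear system:
  4a + 2b + c = 29
  16a + 4b + c = 105
  36a + 6b + c = 229
Solving the system yields a = 6, b = 2, c = 1.
So g(x) = 6x^2 + 2x + 1.
The constant term is 1.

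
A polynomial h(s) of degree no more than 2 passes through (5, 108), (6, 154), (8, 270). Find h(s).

h(s) = 4s^2 + 2s - 2

Write h(s) = as^2 + bs + c. Substituting each data point gives a linear system:
  25a + 5b + c = 108
  36a + 6b + c = 154
  64a + 8b + c = 270
Solving the system yields a = 4, b = 2, c = -2.
So h(s) = 4s^2 + 2s - 2.
Check: h(5) = 108. ✓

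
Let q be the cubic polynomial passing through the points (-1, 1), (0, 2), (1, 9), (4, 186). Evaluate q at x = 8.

Write q(x) = ax^3 + bx^2 + cx + d. Substituting each data point gives a linear system:
  -a + b - c + d = 1
  d = 2
  a + b + c + d = 9
  64a + 16b + 4c + d = 186
Solving the system yields a = 2, b = 3, c = 2, d = 2.
So q(x) = 2x³ + 3x² + 2x + 2.
Then q(8) = 1234.

1234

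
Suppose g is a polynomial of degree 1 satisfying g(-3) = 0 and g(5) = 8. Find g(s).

g(s) = s + 3

Write g(s) = as + b. Substituting each data point gives a linear system:
  -3a + b = 0
  5a + b = 8
Solving the system yields a = 1, b = 3.
So g(s) = s + 3.
Check: g(-3) = 0. ✓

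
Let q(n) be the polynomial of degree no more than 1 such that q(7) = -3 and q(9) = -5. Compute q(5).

-1

Write q(n) = an + b. Substituting each data point gives a linear system:
  7a + b = -3
  9a + b = -5
Solving the system yields a = -1, b = 4.
So q(n) = -n + 4.
Then q(5) = -1.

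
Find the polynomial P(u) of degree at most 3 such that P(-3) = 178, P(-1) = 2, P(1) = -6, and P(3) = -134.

P(u) = -6u^3 + 3u^2 + 2u - 5

Using the Lagrange interpolation formula with nodes -3, -1, 1, 3:
  L_0(u) = (u + 1)(u - 1)(u - 3) / -48
  L_1(u) = (u + 3)(u - 1)(u - 3) / 16
  L_2(u) = (u + 3)(u + 1)(u - 3) / -16
  L_3(u) = (u + 3)(u + 1)(u - 1) / 48
Then P(u) = 178·L_0(u) + 2·L_1(u) - 6·L_2(u) - 134·L_3(u).
Expanding and collecting terms gives P(u) = -6u^3 + 3u^2 + 2u - 5.
Check: P(1) = -6. ✓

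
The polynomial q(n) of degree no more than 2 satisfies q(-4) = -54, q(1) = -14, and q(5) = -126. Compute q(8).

-294

Write q(n) = an^2 + bn + c. Substituting each data point gives a linear system:
  16a - 4b + c = -54
  a + b + c = -14
  25a + 5b + c = -126
Solving the system yields a = -4, b = -4, c = -6.
So q(n) = -4n^2 - 4n - 6.
Then q(8) = -294.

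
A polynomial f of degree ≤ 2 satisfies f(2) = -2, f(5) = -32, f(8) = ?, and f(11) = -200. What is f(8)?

-98

The 3 known points determine the degree-2 polynomial uniquely.
Write f(x) = ax^2 + bx + c. Substituting each data point gives a linear system:
  4a + 2b + c = -2
  25a + 5b + c = -32
  121a + 11b + c = -200
Solving the system yields a = -2, b = 4, c = -2.
So f(x) = -2x^2 + 4x - 2.
Then f(8) = -98.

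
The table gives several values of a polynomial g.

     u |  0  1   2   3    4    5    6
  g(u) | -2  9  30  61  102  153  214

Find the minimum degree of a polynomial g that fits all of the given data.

Forward differences of the values at u = 0, 1, 2, 3, 4, 5, 6:
  g  : -2  9  30  61  102  153  214
  Δ  : 11  21  31  41  51  61
  Δ^2: 10  10  10  10  10
  Δ^3: 0  0  0  0
  Δ^4: 0  0  0
  Δ^5: 0  0
  Δ^6: 0
The second differences are constant (10) and nonzero, while all higher differences vanish, so the minimal degree is 2.

2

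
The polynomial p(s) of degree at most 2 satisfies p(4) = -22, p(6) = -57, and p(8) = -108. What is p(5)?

Using the Lagrange interpolation formula with nodes 4, 6, 8:
  L_0(s) = (s - 6)(s - 8) / 8
  L_1(s) = (s - 4)(s - 8) / -4
  L_2(s) = (s - 4)(s - 6) / 8
Then p(s) = -22·L_0(s) - 57·L_1(s) - 108·L_2(s).
Expanding and collecting terms gives p(s) = -2s^2 + (5/2)s.
Evaluating at s = 5: p(5) = -75/2.

-75/2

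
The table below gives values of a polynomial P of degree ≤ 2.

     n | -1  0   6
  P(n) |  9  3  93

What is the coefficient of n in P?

Write P(n) = an^2 + bn + c. Substituting each data point gives a linear system:
  a - b + c = 9
  c = 3
  36a + 6b + c = 93
Solving the system yields a = 3, b = -3, c = 3.
So P(n) = 3n² - 3n + 3.
The coefficient of n is -3.

-3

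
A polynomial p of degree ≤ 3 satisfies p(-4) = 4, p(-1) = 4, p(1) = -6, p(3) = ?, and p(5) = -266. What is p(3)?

The 4 known points determine the degree-3 polynomial uniquely.
Write p(s) = as^3 + bs^2 + cs + d. Substituting each data point gives a linear system:
  -64a + 16b - 4c + d = 4
  -a + b - c + d = 4
  a + b + c + d = -6
  125a + 25b + 5c + d = -266
Solving the system yields a = -1, b = -5, c = -4, d = 4.
So p(s) = -s^3 - 5s^2 - 4s + 4.
Then p(3) = -80.

-80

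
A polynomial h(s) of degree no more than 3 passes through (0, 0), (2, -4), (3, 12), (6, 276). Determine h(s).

h(s) = 2s^3 - 4s^2 - 2s

Write h(s) = as^3 + bs^2 + cs + d. Substituting each data point gives a linear system:
  d = 0
  8a + 4b + 2c + d = -4
  27a + 9b + 3c + d = 12
  216a + 36b + 6c + d = 276
Solving the system yields a = 2, b = -4, c = -2, d = 0.
So h(s) = 2s^3 - 4s^2 - 2s.
Check: h(2) = -4. ✓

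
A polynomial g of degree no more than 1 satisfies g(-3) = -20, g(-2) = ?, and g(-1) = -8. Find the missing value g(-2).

The 2 known points determine the degree-1 polynomial uniquely.
Write g(n) = an + b. Substituting each data point gives a linear system:
  -3a + b = -20
  -a + b = -8
Solving the system yields a = 6, b = -2.
So g(n) = 6n - 2.
Then g(-2) = -14.

-14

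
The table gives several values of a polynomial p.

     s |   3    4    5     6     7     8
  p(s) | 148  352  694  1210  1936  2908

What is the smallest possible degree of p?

3

Forward differences of the values at s = 3, 4, 5, 6, 7, 8:
  p  : 148  352  694  1210  1936  2908
  Δ  : 204  342  516  726  972
  Δ^2: 138  174  210  246
  Δ^3: 36  36  36
  Δ^4: 0  0
  Δ^5: 0
The third differences are constant (36) and nonzero, while all higher differences vanish, so the minimal degree is 3.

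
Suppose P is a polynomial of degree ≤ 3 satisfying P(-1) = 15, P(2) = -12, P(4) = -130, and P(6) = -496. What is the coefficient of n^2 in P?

5

Write P(n) = an^3 + bn^2 + cn + d. Substituting each data point gives a linear system:
  -a + b - c + d = 15
  8a + 4b + 2c + d = -12
  64a + 16b + 4c + d = -130
  216a + 36b + 6c + d = -496
Solving the system yields a = -3, b = 5, c = -5, d = 2.
So P(n) = -3n^3 + 5n^2 - 5n + 2.
The coefficient of n^2 is 5.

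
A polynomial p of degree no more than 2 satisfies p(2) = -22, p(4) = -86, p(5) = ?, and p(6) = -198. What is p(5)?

The 3 known points determine the degree-2 polynomial uniquely.
Write p(u) = au^2 + bu + c. Substituting each data point gives a linear system:
  4a + 2b + c = -22
  16a + 4b + c = -86
  36a + 6b + c = -198
Solving the system yields a = -6, b = 4, c = -6.
So p(u) = -6u^2 + 4u - 6.
Then p(5) = -136.

-136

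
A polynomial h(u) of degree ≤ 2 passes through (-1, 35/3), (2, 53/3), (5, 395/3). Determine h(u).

h(u) = 6u^2 - 4u + 5/3

Write h(u) = au^2 + bu + c. Substituting each data point gives a linear system:
  a - b + c = 35/3
  4a + 2b + c = 53/3
  25a + 5b + c = 395/3
Solving the system yields a = 6, b = -4, c = 5/3.
So h(u) = 6u^2 - 4u + 5/3.
Check: h(-1) = 35/3. ✓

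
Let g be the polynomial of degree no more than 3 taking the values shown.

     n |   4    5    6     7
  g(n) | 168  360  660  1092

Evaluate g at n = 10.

Using the Lagrange interpolation formula with nodes 4, 5, 6, 7:
  L_0(n) = (n - 5)(n - 6)(n - 7) / -6
  L_1(n) = (n - 4)(n - 6)(n - 7) / 2
  L_2(n) = (n - 4)(n - 5)(n - 7) / -2
  L_3(n) = (n - 4)(n - 5)(n - 6) / 6
Then g(n) = 168·L_0(n) + 360·L_1(n) + 660·L_2(n) + 1092·L_3(n).
Expanding and collecting terms gives g(n) = 4n³ - 6n² + 2n.
Evaluating at n = 10: g(10) = 3420.

3420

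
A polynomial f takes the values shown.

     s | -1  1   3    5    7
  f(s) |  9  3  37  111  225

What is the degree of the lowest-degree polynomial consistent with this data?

2

Forward differences of the values at s = -1, 1, 3, 5, 7:
  f  : 9  3  37  111  225
  Δ  : -6  34  74  114
  Δ^2: 40  40  40
  Δ^3: 0  0
  Δ^4: 0
The second differences are constant (40) and nonzero, while all higher differences vanish, so the minimal degree is 2.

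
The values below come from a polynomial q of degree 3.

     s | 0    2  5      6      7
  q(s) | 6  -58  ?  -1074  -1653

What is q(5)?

The 4 known points determine the degree-3 polynomial uniquely.
Write q(s) = as^3 + bs^2 + cs + d. Substituting each data point gives a linear system:
  d = 6
  8a + 4b + 2c + d = -58
  216a + 36b + 6c + d = -1074
  343a + 49b + 7c + d = -1653
Solving the system yields a = -4, b = -5, c = -6, d = 6.
So q(s) = -4s³ - 5s² - 6s + 6.
Then q(5) = -649.

-649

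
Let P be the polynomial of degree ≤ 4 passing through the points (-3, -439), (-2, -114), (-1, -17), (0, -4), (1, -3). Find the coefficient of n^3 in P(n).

Write P(n) = an^4 + bn^3 + cn^2 + dn + e. Substituting each data point gives a linear system:
  81a - 27b + 9c - 3d + e = -439
  16a - 8b + 4c - 2d + e = -114
  a - b + c - d + e = -17
  e = -4
  a + b + c + d + e = -3
Solving the system yields a = -3, b = 6, c = -3, d = 1, e = -4.
So P(n) = -3n⁴ + 6n³ - 3n² + n - 4.
The coefficient of n^3 is 6.

6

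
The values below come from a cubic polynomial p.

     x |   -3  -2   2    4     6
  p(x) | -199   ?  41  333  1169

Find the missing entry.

The 4 known points determine the degree-3 polynomial uniquely.
Write p(x) = ax^3 + bx^2 + cx + d. Substituting each data point gives a linear system:
  -27a + 9b - 3c + d = -199
  8a + 4b + 2c + d = 41
  64a + 16b + 4c + d = 333
  216a + 36b + 6c + d = 1169
Solving the system yields a = 6, b = -4, c = 2, d = 5.
So p(x) = 6x^3 - 4x^2 + 2x + 5.
Then p(-2) = -63.

-63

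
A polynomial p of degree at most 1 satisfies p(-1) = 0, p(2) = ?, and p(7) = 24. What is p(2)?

9

The 2 known points determine the degree-1 polynomial uniquely.
Write p(t) = at + b. Substituting each data point gives a linear system:
  -a + b = 0
  7a + b = 24
Solving the system yields a = 3, b = 3.
So p(t) = 3t + 3.
Then p(2) = 9.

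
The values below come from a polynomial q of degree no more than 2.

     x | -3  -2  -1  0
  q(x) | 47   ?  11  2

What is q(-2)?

The 3 known points determine the degree-2 polynomial uniquely.
Write q(x) = ax^2 + bx + c. Substituting each data point gives a linear system:
  9a - 3b + c = 47
  a - b + c = 11
  c = 2
Solving the system yields a = 3, b = -6, c = 2.
So q(x) = 3x^2 - 6x + 2.
Then q(-2) = 26.

26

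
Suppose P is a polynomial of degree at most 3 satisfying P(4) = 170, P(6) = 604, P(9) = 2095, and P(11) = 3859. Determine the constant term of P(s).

Write P(s) = as^3 + bs^2 + cs + d. Substituting each data point gives a linear system:
  64a + 16b + 4c + d = 170
  216a + 36b + 6c + d = 604
  729a + 81b + 9c + d = 2095
  1331a + 121b + 11c + d = 3859
Solving the system yields a = 3, b = -1, c = -1, d = -2.
So P(s) = 3s³ - s² - s - 2.
The constant term is -2.

-2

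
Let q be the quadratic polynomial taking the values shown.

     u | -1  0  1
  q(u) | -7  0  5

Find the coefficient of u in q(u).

6

Write q(u) = au^2 + bu + c. Substituting each data point gives a linear system:
  a - b + c = -7
  c = 0
  a + b + c = 5
Solving the system yields a = -1, b = 6, c = 0.
So q(u) = -u^2 + 6u.
The coefficient of u is 6.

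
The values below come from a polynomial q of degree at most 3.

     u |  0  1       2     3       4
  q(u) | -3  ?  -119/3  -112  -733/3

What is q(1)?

-28/3

On equispaced nodes a degree-3 polynomial has vanishing fourth forward difference, so
  q(0) - 4·q(1) + 6·q(2) - 4·q(3) + q(4) = 0.
Substituting the known values and solving for q(1):
  -4·q(1) = 112/3
  q(1) = -28/3.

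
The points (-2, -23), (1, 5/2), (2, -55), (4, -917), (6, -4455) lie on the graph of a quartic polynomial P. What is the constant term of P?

Write P(s) = as^4 + bs^3 + cs^2 + ds + e. Substituting each data point gives a linear system:
  16a - 8b + 4c - 2d + e = -23
  a + b + c + d + e = 5/2
  16a + 8b + 4c + 2d + e = -55
  256a + 64b + 16c + 4d + e = -917
  1296a + 216b + 36c + 6d + e = -4455
Solving the system yields a = -3, b = -3, c = 3/2, d = 4, e = 3.
So P(s) = -3s⁴ - 3s³ + (3/2)s² + 4s + 3.
The constant term is 3.

3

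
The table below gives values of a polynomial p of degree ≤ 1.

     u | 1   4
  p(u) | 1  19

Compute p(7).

37

Using the Lagrange interpolation formula with nodes 1, 4:
  L_0(u) = (u - 4) / -3
  L_1(u) = (u - 1) / 3
Then p(u) = 1·L_0(u) + 19·L_1(u).
Expanding and collecting terms gives p(u) = 6u - 5.
Evaluating at u = 7: p(7) = 37.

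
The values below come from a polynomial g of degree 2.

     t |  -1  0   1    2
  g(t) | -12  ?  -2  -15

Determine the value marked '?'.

The 3 known points determine the degree-2 polynomial uniquely.
Write g(t) = at^2 + bt + c. Substituting each data point gives a linear system:
  a - b + c = -12
  a + b + c = -2
  4a + 2b + c = -15
Solving the system yields a = -6, b = 5, c = -1.
So g(t) = -6t^2 + 5t - 1.
Then g(0) = -1.

-1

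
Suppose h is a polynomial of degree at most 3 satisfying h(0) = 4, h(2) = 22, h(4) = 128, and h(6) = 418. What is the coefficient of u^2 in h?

-1

Write h(u) = au^3 + bu^2 + cu + d. Substituting each data point gives a linear system:
  d = 4
  8a + 4b + 2c + d = 22
  64a + 16b + 4c + d = 128
  216a + 36b + 6c + d = 418
Solving the system yields a = 2, b = -1, c = 3, d = 4.
So h(u) = 2u^3 - u^2 + 3u + 4.
The coefficient of u^2 is -1.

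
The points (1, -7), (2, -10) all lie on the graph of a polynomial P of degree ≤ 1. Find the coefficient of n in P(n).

-3

Write P(n) = an + b. Substituting each data point gives a linear system:
  a + b = -7
  2a + b = -10
Solving the system yields a = -3, b = -4.
So P(n) = -3n - 4.
The leading coefficient is -3.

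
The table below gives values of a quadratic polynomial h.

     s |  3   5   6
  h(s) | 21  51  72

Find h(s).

Write h(s) = as^2 + bs + c. Substituting each data point gives a linear system:
  9a + 3b + c = 21
  25a + 5b + c = 51
  36a + 6b + c = 72
Solving the system yields a = 2, b = -1, c = 6.
So h(s) = 2s² - s + 6.
Check: h(6) = 72. ✓

h(s) = 2s^2 - s + 6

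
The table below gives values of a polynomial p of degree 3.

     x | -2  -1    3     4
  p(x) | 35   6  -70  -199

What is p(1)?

Write p(x) = ax^3 + bx^2 + cx + d. Substituting each data point gives a linear system:
  -8a + 4b - 2c + d = 35
  -a + b - c + d = 6
  27a + 9b + 3c + d = -70
  64a + 16b + 4c + d = -199
Solving the system yields a = -4, b = 2, c = 5, d = 5.
So p(x) = -4x^3 + 2x^2 + 5x + 5.
Then p(1) = 8.

8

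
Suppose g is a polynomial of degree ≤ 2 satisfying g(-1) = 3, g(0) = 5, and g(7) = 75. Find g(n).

g(n) = n^2 + 3n + 5

Using the Lagrange interpolation formula with nodes -1, 0, 7:
  L_0(n) = n(n - 7) / 8
  L_1(n) = (n + 1)(n - 7) / -7
  L_2(n) = (n + 1)n / 56
Then g(n) = 3·L_0(n) + 5·L_1(n) + 75·L_2(n).
Expanding and collecting terms gives g(n) = n^2 + 3n + 5.
Check: g(7) = 75. ✓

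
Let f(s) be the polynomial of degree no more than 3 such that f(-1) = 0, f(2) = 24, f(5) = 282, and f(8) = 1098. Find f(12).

3614

Write f(s) = as^3 + bs^2 + cs + d. Substituting each data point gives a linear system:
  -a + b - c + d = 0
  8a + 4b + 2c + d = 24
  125a + 25b + 5c + d = 282
  512a + 64b + 8c + d = 1098
Solving the system yields a = 2, b = 1, c = 1, d = 2.
So f(s) = 2s^3 + s^2 + s + 2.
Then f(12) = 3614.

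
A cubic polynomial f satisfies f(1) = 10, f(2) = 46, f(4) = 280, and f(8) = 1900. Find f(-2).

Write f(t) = at^3 + bt^2 + ct + d. Substituting each data point gives a linear system:
  a + b + c + d = 10
  8a + 4b + 2c + d = 46
  64a + 16b + 4c + d = 280
  512a + 64b + 8c + d = 1900
Solving the system yields a = 3, b = 6, c = -3, d = 4.
So f(t) = 3t³ + 6t² - 3t + 4.
Then f(-2) = 10.

10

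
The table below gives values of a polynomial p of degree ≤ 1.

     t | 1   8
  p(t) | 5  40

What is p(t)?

Write p(t) = at + b. Substituting each data point gives a linear system:
  a + b = 5
  8a + b = 40
Solving the system yields a = 5, b = 0.
So p(t) = 5t.
Check: p(1) = 5. ✓

p(t) = 5t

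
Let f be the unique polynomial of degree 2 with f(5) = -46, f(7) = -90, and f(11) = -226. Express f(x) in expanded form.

Using the Lagrange interpolation formula with nodes 5, 7, 11:
  L_0(x) = (x - 7)(x - 11) / 12
  L_1(x) = (x - 5)(x - 11) / -8
  L_2(x) = (x - 5)(x - 7) / 24
Then f(x) = -46·L_0(x) - 90·L_1(x) - 226·L_2(x).
Expanding and collecting terms gives f(x) = -2x² + 2x - 6.
Check: f(11) = -226. ✓

f(x) = -2x^2 + 2x - 6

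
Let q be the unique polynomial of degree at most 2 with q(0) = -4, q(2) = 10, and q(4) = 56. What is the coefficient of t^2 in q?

Write q(t) = at^2 + bt + c. Substituting each data point gives a linear system:
  c = -4
  4a + 2b + c = 10
  16a + 4b + c = 56
Solving the system yields a = 4, b = -1, c = -4.
So q(t) = 4t² - t - 4.
The leading coefficient is 4.

4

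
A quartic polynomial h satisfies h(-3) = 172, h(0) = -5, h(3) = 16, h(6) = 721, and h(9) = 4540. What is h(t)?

Write h(t) = at^4 + bt^3 + ct^2 + dt + e. Substituting each data point gives a linear system:
  81a - 27b + 9c - 3d + e = 172
  e = -5
  81a + 27b + 9c + 3d + e = 16
  1296a + 216b + 36c + 6d + e = 721
  6561a + 729b + 81c + 9d + e = 4540
Solving the system yields a = 1, b = -3, c = 2, d = 1, e = -5.
So h(t) = t^4 - 3t^3 + 2t^2 + t - 5.
Check: h(3) = 16. ✓

h(t) = t^4 - 3t^3 + 2t^2 + t - 5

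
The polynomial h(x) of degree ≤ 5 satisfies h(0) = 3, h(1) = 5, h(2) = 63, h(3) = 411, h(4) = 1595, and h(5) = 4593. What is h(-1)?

Write h(x) = ax^5 + bx^4 + cx^3 + dx^2 + ex + k. Substituting each data point gives a linear system:
  k = 3
  a + b + c + d + e + k = 5
  32a + 16b + 8c + 4d + 2e + k = 63
  243a + 81b + 27c + 9d + 3e + k = 411
  1024a + 256b + 64c + 16d + 4e + k = 1595
  3125a + 625b + 125c + 25d + 5e + k = 4593
Solving the system yields a = 1, b = 3, c = -4, d = 4, e = -2, k = 3.
So h(x) = x^5 + 3x^4 - 4x^3 + 4x^2 - 2x + 3.
Then h(-1) = 15.

15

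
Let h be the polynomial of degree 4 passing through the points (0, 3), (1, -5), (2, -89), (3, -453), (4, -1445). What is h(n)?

Write h(n) = an^4 + bn^3 + cn^2 + dn + e. Substituting each data point gives a linear system:
  e = 3
  a + b + c + d + e = -5
  16a + 8b + 4c + 2d + e = -89
  81a + 27b + 9c + 3d + e = -453
  256a + 64b + 16c + 4d + e = -1445
Solving the system yields a = -6, b = 2, c = -2, d = -2, e = 3.
So h(n) = -6n^4 + 2n^3 - 2n^2 - 2n + 3.
Check: h(0) = 3. ✓

h(n) = -6n^4 + 2n^3 - 2n^2 - 2n + 3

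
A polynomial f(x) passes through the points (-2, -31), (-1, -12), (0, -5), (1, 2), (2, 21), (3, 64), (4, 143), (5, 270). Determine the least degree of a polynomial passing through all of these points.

Forward differences of the values at x = -2, -1, 0, 1, 2, 3, 4, 5:
  f  : -31  -12  -5  2  21  64  143  270
  Δ  : 19  7  7  19  43  79  127
  Δ^2: -12  0  12  24  36  48
  Δ^3: 12  12  12  12  12
  Δ^4: 0  0  0  0
  Δ^5: 0  0  0
  Δ^6: 0  0
  Δ^7: 0
The third differences are constant (12) and nonzero, while all higher differences vanish, so the minimal degree is 3.

3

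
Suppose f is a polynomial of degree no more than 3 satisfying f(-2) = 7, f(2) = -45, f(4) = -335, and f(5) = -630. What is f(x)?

f(x) = -4x^3 - 6x^2 + 3x + 5

Write f(x) = ax^3 + bx^2 + cx + d. Substituting each data point gives a linear system:
  -8a + 4b - 2c + d = 7
  8a + 4b + 2c + d = -45
  64a + 16b + 4c + d = -335
  125a + 25b + 5c + d = -630
Solving the system yields a = -4, b = -6, c = 3, d = 5.
So f(x) = -4x^3 - 6x^2 + 3x + 5.
Check: f(5) = -630. ✓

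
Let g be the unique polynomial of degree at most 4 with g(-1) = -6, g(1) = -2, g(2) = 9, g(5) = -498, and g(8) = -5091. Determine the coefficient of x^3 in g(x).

Write g(x) = ax^4 + bx^3 + cx^2 + dx + e. Substituting each data point gives a linear system:
  a - b + c - d + e = -6
  a + b + c + d + e = -2
  16a + 8b + 4c + 2d + e = 9
  625a + 125b + 25c + 5d + e = -498
  4096a + 512b + 64c + 8d + e = -5091
Solving the system yields a = -2, b = 6, c = 1, d = -4, e = -3.
So g(x) = -2x⁴ + 6x³ + x² - 4x - 3.
The coefficient of x^3 is 6.

6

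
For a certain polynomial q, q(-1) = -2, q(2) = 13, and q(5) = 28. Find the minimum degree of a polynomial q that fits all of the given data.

Forward differences of the values at x = -1, 2, 5:
  q  : -2  13  28
  Δ  : 15  15
  Δ^2: 0
The first differences are constant (15) and nonzero, while all higher differences vanish, so the minimal degree is 1.

1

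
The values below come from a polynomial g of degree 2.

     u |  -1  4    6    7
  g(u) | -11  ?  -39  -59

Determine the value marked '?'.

The 3 known points determine the degree-2 polynomial uniquely.
Write g(u) = au^2 + bu + c. Substituting each data point gives a linear system:
  a - b + c = -11
  36a + 6b + c = -39
  49a + 7b + c = -59
Solving the system yields a = -2, b = 6, c = -3.
So g(u) = -2u^2 + 6u - 3.
Then g(4) = -11.

-11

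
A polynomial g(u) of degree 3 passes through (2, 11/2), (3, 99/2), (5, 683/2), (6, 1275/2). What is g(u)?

Using the Lagrange interpolation formula with nodes 2, 3, 5, 6:
  L_0(u) = (u - 3)(u - 5)(u - 6) / -12
  L_1(u) = (u - 2)(u - 5)(u - 6) / 6
  L_2(u) = (u - 2)(u - 3)(u - 6) / -6
  L_3(u) = (u - 2)(u - 3)(u - 5) / 12
Then g(u) = 11/2·L_0(u) + 99/2·L_1(u) + 683/2·L_2(u) + 1275/2·L_3(u).
Expanding and collecting terms gives g(u) = 4u^3 - 6u^2 - 2u + 3/2.
Check: g(5) = 683/2. ✓

g(u) = 4u^3 - 6u^2 - 2u + 3/2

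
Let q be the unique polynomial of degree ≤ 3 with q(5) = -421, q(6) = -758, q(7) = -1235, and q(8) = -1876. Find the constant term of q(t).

4

Write q(t) = at^3 + bt^2 + ct + d. Substituting each data point gives a linear system:
  125a + 25b + 5c + d = -421
  216a + 36b + 6c + d = -758
  343a + 49b + 7c + d = -1235
  512a + 64b + 8c + d = -1876
Solving the system yields a = -4, b = 2, c = 5, d = 4.
So q(t) = -4t³ + 2t² + 5t + 4.
The constant term is 4.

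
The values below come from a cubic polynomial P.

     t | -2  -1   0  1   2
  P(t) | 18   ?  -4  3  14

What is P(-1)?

On equispaced nodes a degree-3 polynomial has vanishing fourth forward difference, so
  P(-2) - 4·P(-1) + 6·P(0) - 4·P(1) + P(2) = 0.
Substituting the known values and solving for P(-1):
  -4·P(-1) = 4
  P(-1) = -1.

-1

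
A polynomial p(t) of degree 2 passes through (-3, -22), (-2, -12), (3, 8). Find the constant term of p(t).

Write p(t) = at^2 + bt + c. Substituting each data point gives a linear system:
  9a - 3b + c = -22
  4a - 2b + c = -12
  9a + 3b + c = 8
Solving the system yields a = -1, b = 5, c = 2.
So p(t) = -t^2 + 5t + 2.
The constant term is 2.

2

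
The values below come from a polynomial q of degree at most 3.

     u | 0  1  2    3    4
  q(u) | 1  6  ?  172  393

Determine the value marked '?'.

53

The 4 known points determine the degree-3 polynomial uniquely.
Write q(u) = au^3 + bu^2 + cu + d. Substituting each data point gives a linear system:
  d = 1
  a + b + c + d = 6
  27a + 9b + 3c + d = 172
  64a + 16b + 4c + d = 393
Solving the system yields a = 5, b = 6, c = -6, d = 1.
So q(u) = 5u^3 + 6u^2 - 6u + 1.
Then q(2) = 53.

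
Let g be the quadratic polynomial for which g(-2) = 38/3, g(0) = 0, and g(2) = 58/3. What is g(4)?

212/3

Write g(x) = ax^2 + bx + c. Substituting each data point gives a linear system:
  4a - 2b + c = 38/3
  c = 0
  4a + 2b + c = 58/3
Solving the system yields a = 4, b = 5/3, c = 0.
So g(x) = 4x² + (5/3)x.
Then g(4) = 212/3.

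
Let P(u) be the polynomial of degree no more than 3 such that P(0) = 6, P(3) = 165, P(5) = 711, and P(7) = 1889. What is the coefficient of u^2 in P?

4

Write P(u) = au^3 + bu^2 + cu + d. Substituting each data point gives a linear system:
  d = 6
  27a + 9b + 3c + d = 165
  125a + 25b + 5c + d = 711
  343a + 49b + 7c + d = 1889
Solving the system yields a = 5, b = 4, c = -4, d = 6.
So P(u) = 5u^3 + 4u^2 - 4u + 6.
The coefficient of u^2 is 4.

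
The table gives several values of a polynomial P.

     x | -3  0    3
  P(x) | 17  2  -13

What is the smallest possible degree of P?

1

Forward differences of the values at x = -3, 0, 3:
  P  : 17  2  -13
  Δ  : -15  -15
  Δ^2: 0
The first differences are constant (-15) and nonzero, while all higher differences vanish, so the minimal degree is 1.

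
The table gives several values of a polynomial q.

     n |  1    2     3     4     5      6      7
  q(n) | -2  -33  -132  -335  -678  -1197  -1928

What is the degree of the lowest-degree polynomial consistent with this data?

Forward differences of the values at n = 1, 2, 3, 4, 5, 6, 7:
  q  : -2  -33  -132  -335  -678  -1197  -1928
  Δ  : -31  -99  -203  -343  -519  -731
  Δ^2: -68  -104  -140  -176  -212
  Δ^3: -36  -36  -36  -36
  Δ^4: 0  0  0
  Δ^5: 0  0
  Δ^6: 0
The third differences are constant (-36) and nonzero, while all higher differences vanish, so the minimal degree is 3.

3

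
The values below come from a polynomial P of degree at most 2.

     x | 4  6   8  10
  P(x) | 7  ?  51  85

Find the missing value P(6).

The 3 known points determine the degree-2 polynomial uniquely.
Write P(x) = ax^2 + bx + c. Substituting each data point gives a linear system:
  16a + 4b + c = 7
  64a + 8b + c = 51
  100a + 10b + c = 85
Solving the system yields a = 1, b = -1, c = -5.
So P(x) = x^2 - x - 5.
Then P(6) = 25.

25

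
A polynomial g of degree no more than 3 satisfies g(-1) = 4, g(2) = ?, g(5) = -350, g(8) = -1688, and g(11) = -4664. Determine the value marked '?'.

The 4 known points determine the degree-3 polynomial uniquely.
Write g(x) = ax^3 + bx^2 + cx + d. Substituting each data point gives a linear system:
  -a + b - c + d = 4
  125a + 25b + 5c + d = -350
  512a + 64b + 8c + d = -1688
  1331a + 121b + 11c + d = -4664
Solving the system yields a = -4, b = 5, c = 5, d = 0.
So g(x) = -4x^3 + 5x^2 + 5x.
Then g(2) = -2.

-2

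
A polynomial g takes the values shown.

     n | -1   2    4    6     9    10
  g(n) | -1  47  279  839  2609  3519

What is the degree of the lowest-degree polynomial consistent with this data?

Divided differences on the nodes -1, 2, 4, 6, 9, 10:
  order 0: -1  47  279  839  2609  3519
  order 1: 16  116  280  590  910
  order 2: 20  41  62  80
  order 3: 3  3  3
  order 4: 0  0
  order 5: 0
The order-3 divided differences are all 3 (nonzero) and every higher order vanishes, so the data lies on a polynomial of degree exactly 3.

3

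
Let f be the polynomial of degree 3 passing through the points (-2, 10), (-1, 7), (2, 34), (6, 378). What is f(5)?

Using the Lagrange interpolation formula with nodes -2, -1, 2, 6:
  L_0(s) = (s + 1)(s - 2)(s - 6) / -32
  L_1(s) = (s + 2)(s - 2)(s - 6) / 21
  L_2(s) = (s + 2)(s + 1)(s - 6) / -48
  L_3(s) = (s + 2)(s + 1)(s - 2) / 224
Then f(s) = 10·L_0(s) + 7·L_1(s) + 34·L_2(s) + 378·L_3(s).
Expanding and collecting terms gives f(s) = s^3 + 4s^2 + 2s + 6.
Evaluating at s = 5: f(5) = 241.

241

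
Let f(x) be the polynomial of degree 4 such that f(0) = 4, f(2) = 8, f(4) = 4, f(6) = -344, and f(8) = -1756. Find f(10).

Write f(x) = ax^4 + bx^3 + cx^2 + dx + e. Substituting each data point gives a linear system:
  e = 4
  16a + 8b + 4c + 2d + e = 8
  256a + 64b + 16c + 4d + e = 4
  1296a + 216b + 36c + 6d + e = -344
  4096a + 512b + 64c + 8d + e = -1756
Solving the system yields a = -1, b = 5, c = -3, d = -4, e = 4.
So f(x) = -x⁴ + 5x³ - 3x² - 4x + 4.
Then f(10) = -5336.

-5336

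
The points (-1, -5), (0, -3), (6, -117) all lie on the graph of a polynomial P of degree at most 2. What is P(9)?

-255

Write P(t) = at^2 + bt + c. Substituting each data point gives a linear system:
  a - b + c = -5
  c = -3
  36a + 6b + c = -117
Solving the system yields a = -3, b = -1, c = -3.
So P(t) = -3t^2 - t - 3.
Then P(9) = -255.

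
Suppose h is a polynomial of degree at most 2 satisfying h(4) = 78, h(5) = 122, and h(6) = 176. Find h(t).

Using the Lagrange interpolation formula with nodes 4, 5, 6:
  L_0(t) = (t - 5)(t - 6) / 2
  L_1(t) = (t - 4)(t - 6) / -1
  L_2(t) = (t - 4)(t - 5) / 2
Then h(t) = 78·L_0(t) + 122·L_1(t) + 176·L_2(t).
Expanding and collecting terms gives h(t) = 5t² - t + 2.
Check: h(6) = 176. ✓

h(t) = 5t^2 - t + 2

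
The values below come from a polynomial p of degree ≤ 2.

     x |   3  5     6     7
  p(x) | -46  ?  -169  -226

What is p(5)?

The 3 known points determine the degree-2 polynomial uniquely.
Write p(x) = ax^2 + bx + c. Substituting each data point gives a linear system:
  9a + 3b + c = -46
  36a + 6b + c = -169
  49a + 7b + c = -226
Solving the system yields a = -4, b = -5, c = 5.
So p(x) = -4x² - 5x + 5.
Then p(5) = -120.

-120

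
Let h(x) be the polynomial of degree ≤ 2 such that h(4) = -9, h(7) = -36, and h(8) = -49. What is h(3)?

-4

Using the Lagrange interpolation formula with nodes 4, 7, 8:
  L_0(x) = (x - 7)(x - 8) / 12
  L_1(x) = (x - 4)(x - 8) / -3
  L_2(x) = (x - 4)(x - 7) / 4
Then h(x) = -9·L_0(x) - 36·L_1(x) - 49·L_2(x).
Expanding and collecting terms gives h(x) = -x² + 2x - 1.
Evaluating at x = 3: h(3) = -4.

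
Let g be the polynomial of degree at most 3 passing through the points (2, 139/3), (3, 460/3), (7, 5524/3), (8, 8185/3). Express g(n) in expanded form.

g(n) = 5n^3 + 3n^2 - 3n + 1/3

Write g(n) = an^3 + bn^2 + cn + d. Substituting each data point gives a linear system:
  8a + 4b + 2c + d = 139/3
  27a + 9b + 3c + d = 460/3
  343a + 49b + 7c + d = 5524/3
  512a + 64b + 8c + d = 8185/3
Solving the system yields a = 5, b = 3, c = -3, d = 1/3.
So g(n) = 5n^3 + 3n^2 - 3n + 1/3.
Check: g(8) = 8185/3. ✓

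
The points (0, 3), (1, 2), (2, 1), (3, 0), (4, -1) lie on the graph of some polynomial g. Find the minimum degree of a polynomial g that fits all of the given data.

Forward differences of the values at t = 0, 1, 2, 3, 4:
  g  : 3  2  1  0  -1
  Δ  : -1  -1  -1  -1
  Δ^2: 0  0  0
  Δ^3: 0  0
  Δ^4: 0
The first differences are constant (-1) and nonzero, while all higher differences vanish, so the minimal degree is 1.

1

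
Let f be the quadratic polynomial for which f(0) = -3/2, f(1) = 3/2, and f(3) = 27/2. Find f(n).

Using the Lagrange interpolation formula with nodes 0, 1, 3:
  L_0(n) = (n - 1)(n - 3) / 3
  L_1(n) = n(n - 3) / -2
  L_2(n) = n(n - 1) / 6
Then f(n) = -3/2·L_0(n) + 3/2·L_1(n) + 27/2·L_2(n).
Expanding and collecting terms gives f(n) = n² + 2n - 3/2.
Check: f(0) = -3/2. ✓

f(n) = n^2 + 2n - 3/2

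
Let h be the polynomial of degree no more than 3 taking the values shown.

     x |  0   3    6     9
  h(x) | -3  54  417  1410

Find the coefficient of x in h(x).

4

Write h(x) = ax^3 + bx^2 + cx + d. Substituting each data point gives a linear system:
  d = -3
  27a + 9b + 3c + d = 54
  216a + 36b + 6c + d = 417
  729a + 81b + 9c + d = 1410
Solving the system yields a = 2, b = -1, c = 4, d = -3.
So h(x) = 2x^3 - x^2 + 4x - 3.
The coefficient of x is 4.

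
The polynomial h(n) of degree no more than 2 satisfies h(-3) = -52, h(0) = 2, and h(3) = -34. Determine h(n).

h(n) = -5n^2 + 3n + 2

Write h(n) = an^2 + bn + c. Substituting each data point gives a linear system:
  9a - 3b + c = -52
  c = 2
  9a + 3b + c = -34
Solving the system yields a = -5, b = 3, c = 2.
So h(n) = -5n^2 + 3n + 2.
Check: h(3) = -34. ✓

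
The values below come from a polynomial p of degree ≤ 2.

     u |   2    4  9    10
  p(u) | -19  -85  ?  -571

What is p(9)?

-460

The 3 known points determine the degree-2 polynomial uniquely.
Write p(u) = au^2 + bu + c. Substituting each data point gives a linear system:
  4a + 2b + c = -19
  16a + 4b + c = -85
  100a + 10b + c = -571
Solving the system yields a = -6, b = 3, c = -1.
So p(u) = -6u² + 3u - 1.
Then p(9) = -460.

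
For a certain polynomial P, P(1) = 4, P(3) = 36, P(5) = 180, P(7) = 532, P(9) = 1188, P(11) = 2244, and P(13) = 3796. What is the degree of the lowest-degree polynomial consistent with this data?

3

Forward differences of the values at n = 1, 3, 5, 7, 9, 11, 13:
  P  : 4  36  180  532  1188  2244  3796
  Δ  : 32  144  352  656  1056  1552
  Δ^2: 112  208  304  400  496
  Δ^3: 96  96  96  96
  Δ^4: 0  0  0
  Δ^5: 0  0
  Δ^6: 0
The third differences are constant (96) and nonzero, while all higher differences vanish, so the minimal degree is 3.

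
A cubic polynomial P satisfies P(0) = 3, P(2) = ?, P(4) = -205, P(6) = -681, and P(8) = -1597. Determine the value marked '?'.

On equispaced nodes a degree-3 polynomial has vanishing fourth forward difference, so
  P(0) - 4·P(2) + 6·P(4) - 4·P(6) + P(8) = 0.
Substituting the known values and solving for P(2):
  -4·P(2) = 100
  P(2) = -25.

-25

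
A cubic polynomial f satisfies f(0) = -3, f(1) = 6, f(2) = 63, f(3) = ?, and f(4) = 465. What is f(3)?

On equispaced nodes a degree-3 polynomial has vanishing fourth forward difference, so
  f(0) - 4·f(1) + 6·f(2) - 4·f(3) + f(4) = 0.
Substituting the known values and solving for f(3):
  -4·f(3) = -816
  f(3) = 204.

204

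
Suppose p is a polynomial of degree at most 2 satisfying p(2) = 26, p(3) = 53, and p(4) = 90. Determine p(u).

p(u) = 5u^2 + 2u + 2

Write p(u) = au^2 + bu + c. Substituting each data point gives a linear system:
  4a + 2b + c = 26
  9a + 3b + c = 53
  16a + 4b + c = 90
Solving the system yields a = 5, b = 2, c = 2.
So p(u) = 5u^2 + 2u + 2.
Check: p(2) = 26. ✓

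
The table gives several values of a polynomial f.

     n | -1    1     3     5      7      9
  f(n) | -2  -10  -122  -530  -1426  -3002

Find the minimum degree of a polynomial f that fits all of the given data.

Forward differences of the values at n = -1, 1, 3, 5, 7, 9:
  f  : -2  -10  -122  -530  -1426  -3002
  Δ  : -8  -112  -408  -896  -1576
  Δ^2: -104  -296  -488  -680
  Δ^3: -192  -192  -192
  Δ^4: 0  0
  Δ^5: 0
The third differences are constant (-192) and nonzero, while all higher differences vanish, so the minimal degree is 3.

3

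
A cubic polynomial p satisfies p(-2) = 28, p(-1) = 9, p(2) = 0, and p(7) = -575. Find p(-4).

162

Write p(x) = ax^3 + bx^2 + cx + d. Substituting each data point gives a linear system:
  -8a + 4b - 2c + d = 28
  -a + b - c + d = 9
  8a + 4b + 2c + d = 0
  343a + 49b + 7c + d = -575
Solving the system yields a = -2, b = 2, c = 1, d = 6.
So p(x) = -2x^3 + 2x^2 + x + 6.
Then p(-4) = 162.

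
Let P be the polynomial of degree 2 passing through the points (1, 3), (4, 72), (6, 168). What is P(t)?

P(t) = 5t^2 - 2t

Using the Lagrange interpolation formula with nodes 1, 4, 6:
  L_0(t) = (t - 4)(t - 6) / 15
  L_1(t) = (t - 1)(t - 6) / -6
  L_2(t) = (t - 1)(t - 4) / 10
Then P(t) = 3·L_0(t) + 72·L_1(t) + 168·L_2(t).
Expanding and collecting terms gives P(t) = 5t^2 - 2t.
Check: P(1) = 3. ✓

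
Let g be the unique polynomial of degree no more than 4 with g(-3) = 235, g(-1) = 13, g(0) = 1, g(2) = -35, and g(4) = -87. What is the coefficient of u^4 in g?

1

Write g(u) = au^4 + bu^3 + cu^2 + du + e. Substituting each data point gives a linear system:
  81a - 27b + 9c - 3d + e = 235
  a - b + c - d + e = 13
  e = 1
  16a + 8b + 4c + 2d + e = -35
  256a + 64b + 16c + 4d + e = -87
Solving the system yields a = 1, b = -5, c = 0, d = -6, e = 1.
So g(u) = u^4 - 5u^3 - 6u + 1.
The leading coefficient is 1.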